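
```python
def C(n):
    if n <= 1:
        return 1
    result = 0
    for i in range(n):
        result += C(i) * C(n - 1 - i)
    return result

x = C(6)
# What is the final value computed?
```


C(6)
= sum of C(i) * C(6-1-i) for i in 0..5
First compute sub-values bottom-up:
  C(0) = 1, C(1) = 1
  C(2) = 1*1 + 1*1 = 2
  C(3) = 1*2 + 1*1 + 2*1 = 5
  C(4) = 1*5 + 1*2 + 2*1 + 5*1 = 14
  C(5) = 1*14 + 1*5 + 2*2 + 5*1 + 14*1 = 42
Now C(6):
  C(0)*C(5) = 1*42 = 42
  C(1)*C(4) = 1*14 = 14
  C(2)*C(3) = 2*5 = 10
  C(3)*C(2) = 5*2 = 10
  C(4)*C(1) = 14*1 = 14
  C(5)*C(0) = 42*1 = 42
= 42 + 14 + 10 + 10 + 14 + 42
= 132


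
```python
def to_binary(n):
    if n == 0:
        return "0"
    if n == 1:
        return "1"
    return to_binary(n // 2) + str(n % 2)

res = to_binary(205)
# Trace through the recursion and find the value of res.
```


to_binary(205)
= to_binary(102) + "1"
= to_binary(51) + "0" + "1"
= to_binary(25) + "1" + "0" + "1"
= to_binary(12) + "1" + "1" + "0" + "1"
= to_binary(6) + "0" + "1" + "1" + "0" + "1"
= to_binary(3) + "0" + "0" + "1" + "1" + "0" + "1"
= to_binary(1) + "1" + "0" + "0" + "1" + "1" + "0" + "1"
= "1" + "1" + "0" + "0" + "1" + "1" + "0" + "1"
= "11001101"


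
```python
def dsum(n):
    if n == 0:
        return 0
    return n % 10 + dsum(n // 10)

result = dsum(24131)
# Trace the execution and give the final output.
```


dsum(24131)
= 1 + dsum(2413)
= 1 + 3 + dsum(241)
= 1 + 3 + 1 + dsum(24)
= 1 + 3 + 1 + 4 + dsum(2)
= 1 + 3 + 1 + 4 + 2 + dsum(0)
= 1 + 3 + 1 + 4 + 2 + 0
= 11


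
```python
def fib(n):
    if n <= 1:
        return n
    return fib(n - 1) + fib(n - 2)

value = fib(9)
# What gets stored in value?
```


fib(9)
= fib(8) + fib(7)
= (fib(7) + fib(6)) + fib(7)
Computing bottom-up: fib(0)=0, fib(1)=1, fib(2)=1, fib(3)=2, fib(4)=3, fib(5)=5, fib(6)=8, fib(7)=13, fib(8)=21, fib(9)=34
= 34


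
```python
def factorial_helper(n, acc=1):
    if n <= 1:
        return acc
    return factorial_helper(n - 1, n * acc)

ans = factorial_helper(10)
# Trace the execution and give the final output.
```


factorial_helper(10, 1)
= factorial_helper(9, 10 * 1) = factorial_helper(9, 10)
= factorial_helper(8, 9 * 10) = factorial_helper(8, 90)
= factorial_helper(7, 8 * 90) = factorial_helper(7, 720)
= factorial_helper(6, 7 * 720) = factorial_helper(6, 5040)
= factorial_helper(5, 6 * 5040) = factorial_helper(5, 30240)
= factorial_helper(4, 5 * 30240) = factorial_helper(4, 151200)
= factorial_helper(3, 4 * 151200) = factorial_helper(3, 604800)
= factorial_helper(2, 3 * 604800) = factorial_helper(2, 1814400)
= factorial_helper(1, 2 * 1814400) = factorial_helper(1, 3628800)
n <= 1, return acc = 3628800


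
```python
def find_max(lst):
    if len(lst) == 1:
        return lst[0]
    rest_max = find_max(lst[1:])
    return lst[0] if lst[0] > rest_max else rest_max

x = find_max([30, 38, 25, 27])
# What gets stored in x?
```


find_max([30, 38, 25, 27])
= compare 30 with find_max([38, 25, 27])
= compare 38 with find_max([25, 27])
= compare 25 with find_max([27])
Base: find_max([27]) = 27
compare 25 with 27: max = 27
compare 38 with 27: max = 38
compare 30 with 38: max = 38
= 38


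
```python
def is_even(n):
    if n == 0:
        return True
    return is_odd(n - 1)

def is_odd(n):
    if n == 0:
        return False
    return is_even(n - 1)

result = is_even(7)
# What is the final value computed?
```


is_even(7)
= is_odd(6)
= is_even(5)
= is_odd(4)
= is_even(3)
= is_odd(2)
= is_even(1)
= is_odd(0)
n == 0: return False
= False


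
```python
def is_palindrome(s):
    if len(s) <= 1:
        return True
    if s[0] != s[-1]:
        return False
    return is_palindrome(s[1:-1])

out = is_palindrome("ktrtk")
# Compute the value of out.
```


is_palindrome("ktrtk")
"ktrtk": s[0]='k' == s[-1]='k' -> is_palindrome("trt")
"trt": s[0]='t' == s[-1]='t' -> is_palindrome("r")
"r": len <= 1 -> True
= True


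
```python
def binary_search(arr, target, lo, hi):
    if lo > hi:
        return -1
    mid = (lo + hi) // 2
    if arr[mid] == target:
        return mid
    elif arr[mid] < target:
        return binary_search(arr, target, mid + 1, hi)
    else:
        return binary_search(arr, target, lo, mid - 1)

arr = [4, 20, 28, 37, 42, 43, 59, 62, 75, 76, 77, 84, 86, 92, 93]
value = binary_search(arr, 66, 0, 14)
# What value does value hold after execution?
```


binary_search(arr, 66, 0, 14)
lo=0, hi=14, mid=7, arr[mid]=62
62 < 66, search right half
lo=8, hi=14, mid=11, arr[mid]=84
84 > 66, search left half
lo=8, hi=10, mid=9, arr[mid]=76
76 > 66, search left half
lo=8, hi=8, mid=8, arr[mid]=75
75 > 66, search left half
lo > hi, target not found, return -1
= -1


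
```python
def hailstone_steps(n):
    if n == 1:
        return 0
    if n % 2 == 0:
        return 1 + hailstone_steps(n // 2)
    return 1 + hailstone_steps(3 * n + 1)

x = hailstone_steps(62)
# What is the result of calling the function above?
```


hailstone_steps(62)
62 is even -> hailstone_steps(31)
31 is odd -> 3*31+1 = 94 -> hailstone_steps(94)
94 is even -> hailstone_steps(47)
47 is odd -> 3*47+1 = 142 -> hailstone_steps(142)
142 is even -> hailstone_steps(71)
71 is odd -> 3*71+1 = 214 -> hailstone_steps(214)
214 is even -> hailstone_steps(107)
107 is odd -> 3*107+1 = 322 -> hailstone_steps(322)
322 is even -> hailstone_steps(161)
161 is odd -> 3*161+1 = 484 -> hailstone_steps(484)
484 is even -> hailstone_steps(242)
242 is even -> hailstone_steps(121)
121 is odd -> 3*121+1 = 364 -> hailstone_steps(364)
364 is even -> hailstone_steps(182)
182 is even -> hailstone_steps(91)
91 is odd -> 3*91+1 = 274 -> hailstone_steps(274)
274 is even -> hailstone_steps(137)
137 is odd -> 3*137+1 = 412 -> hailstone_steps(412)
412 is even -> hailstone_steps(206)
206 is even -> hailstone_steps(103)
103 is odd -> 3*103+1 = 310 -> hailstone_steps(310)
310 is even -> hailstone_steps(155)
155 is odd -> 3*155+1 = 466 -> hailstone_steps(466)
466 is even -> hailstone_steps(233)
233 is odd -> 3*233+1 = 700 -> hailstone_steps(700)
700 is even -> hailstone_steps(350)
350 is even -> hailstone_steps(175)
175 is odd -> 3*175+1 = 526 -> hailstone_steps(526)
526 is even -> hailstone_steps(263)
263 is odd -> 3*263+1 = 790 -> hailstone_steps(790)
790 is even -> hailstone_steps(395)
395 is odd -> 3*395+1 = 1186 -> hailstone_steps(1186)
1186 is even -> hailstone_steps(593)
593 is odd -> 3*593+1 = 1780 -> hailstone_steps(1780)
1780 is even -> hailstone_steps(890)
890 is even -> hailstone_steps(445)
445 is odd -> 3*445+1 = 1336 -> hailstone_steps(1336)
1336 is even -> hailstone_steps(668)
668 is even -> hailstone_steps(334)
334 is even -> hailstone_steps(167)
167 is odd -> 3*167+1 = 502 -> hailstone_steps(502)
502 is even -> hailstone_steps(251)
251 is odd -> 3*251+1 = 754 -> hailstone_steps(754)
754 is even -> hailstone_steps(377)
377 is odd -> 3*377+1 = 1132 -> hailstone_steps(1132)
1132 is even -> hailstone_steps(566)
566 is even -> hailstone_steps(283)
283 is odd -> 3*283+1 = 850 -> hailstone_steps(850)
850 is even -> hailstone_steps(425)
425 is odd -> 3*425+1 = 1276 -> hailstone_steps(1276)
1276 is even -> hailstone_steps(638)
638 is even -> hailstone_steps(319)
319 is odd -> 3*319+1 = 958 -> hailstone_steps(958)
958 is even -> hailstone_steps(479)
479 is odd -> 3*479+1 = 1438 -> hailstone_steps(1438)
1438 is even -> hailstone_steps(719)
719 is odd -> 3*719+1 = 2158 -> hailstone_steps(2158)
2158 is even -> hailstone_steps(1079)
1079 is odd -> 3*1079+1 = 3238 -> hailstone_steps(3238)
3238 is even -> hailstone_steps(1619)
1619 is odd -> 3*1619+1 = 4858 -> hailstone_steps(4858)
4858 is even -> hailstone_steps(2429)
2429 is odd -> 3*2429+1 = 7288 -> hailstone_steps(7288)
7288 is even -> hailstone_steps(3644)
3644 is even -> hailstone_steps(1822)
1822 is even -> hailstone_steps(911)
911 is odd -> 3*911+1 = 2734 -> hailstone_steps(2734)
2734 is even -> hailstone_steps(1367)
1367 is odd -> 3*1367+1 = 4102 -> hailstone_steps(4102)
4102 is even -> hailstone_steps(2051)
2051 is odd -> 3*2051+1 = 6154 -> hailstone_steps(6154)
6154 is even -> hailstone_steps(3077)
3077 is odd -> 3*3077+1 = 9232 -> hailstone_steps(9232)
9232 is even -> hailstone_steps(4616)
4616 is even -> hailstone_steps(2308)
2308 is even -> hailstone_steps(1154)
1154 is even -> hailstone_steps(577)
577 is odd -> 3*577+1 = 1732 -> hailstone_steps(1732)
1732 is even -> hailstone_steps(866)
866 is even -> hailstone_steps(433)
433 is odd -> 3*433+1 = 1300 -> hailstone_steps(1300)
1300 is even -> hailstone_steps(650)
650 is even -> hailstone_steps(325)
325 is odd -> 3*325+1 = 976 -> hailstone_steps(976)
976 is even -> hailstone_steps(488)
488 is even -> hailstone_steps(244)
244 is even -> hailstone_steps(122)
122 is even -> hailstone_steps(61)
61 is odd -> 3*61+1 = 184 -> hailstone_steps(184)
184 is even -> hailstone_steps(92)
92 is even -> hailstone_steps(46)
46 is even -> hailstone_steps(23)
23 is odd -> 3*23+1 = 70 -> hailstone_steps(70)
70 is even -> hailstone_steps(35)
35 is odd -> 3*35+1 = 106 -> hailstone_steps(106)
106 is even -> hailstone_steps(53)
53 is odd -> 3*53+1 = 160 -> hailstone_steps(160)
160 is even -> hailstone_steps(80)
80 is even -> hailstone_steps(40)
40 is even -> hailstone_steps(20)
20 is even -> hailstone_steps(10)
10 is even -> hailstone_steps(5)
5 is odd -> 3*5+1 = 16 -> hailstone_steps(16)
16 is even -> hailstone_steps(8)
8 is even -> hailstone_steps(4)
4 is even -> hailstone_steps(2)
2 is even -> hailstone_steps(1)
Reached 1 after 107 steps
= 107


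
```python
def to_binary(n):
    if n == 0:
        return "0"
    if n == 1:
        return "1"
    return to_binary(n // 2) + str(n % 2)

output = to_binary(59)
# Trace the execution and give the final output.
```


to_binary(59)
= to_binary(29) + "1"
= to_binary(14) + "1" + "1"
= to_binary(7) + "0" + "1" + "1"
= to_binary(3) + "1" + "0" + "1" + "1"
= to_binary(1) + "1" + "1" + "0" + "1" + "1"
= "1" + "1" + "1" + "0" + "1" + "1"
= "111011"


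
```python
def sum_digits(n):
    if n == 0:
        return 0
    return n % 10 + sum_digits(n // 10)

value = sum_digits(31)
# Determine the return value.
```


sum_digits(31)
= 1 + sum_digits(3)
= 1 + 3 + sum_digits(0)
= 1 + 3 + 0
= 4


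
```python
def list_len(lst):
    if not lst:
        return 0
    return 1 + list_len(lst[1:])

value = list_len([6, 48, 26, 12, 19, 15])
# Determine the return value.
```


list_len([6, 48, 26, 12, 19, 15])
= 1 + list_len([48, 26, 12, 19, 15])
= 1 + 1 + list_len([26, 12, 19, 15])
= 1 + 1 + 1 + list_len([12, 19, 15])
= 1 + 1 + 1 + 1 + list_len([19, 15])
= 1 + 1 + 1 + 1 + 1 + list_len([15])
= 1 + 1 + 1 + 1 + 1 + 1 + list_len([])
= 1 + 1 + 1 + 1 + 1 + 1 + 0
= 6


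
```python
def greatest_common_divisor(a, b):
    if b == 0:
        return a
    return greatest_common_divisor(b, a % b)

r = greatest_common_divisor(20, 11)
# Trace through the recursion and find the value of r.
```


greatest_common_divisor(20, 11)
= greatest_common_divisor(11, 20 % 11) = greatest_common_divisor(11, 9)
= greatest_common_divisor(9, 11 % 9) = greatest_common_divisor(9, 2)
= greatest_common_divisor(2, 9 % 2) = greatest_common_divisor(2, 1)
= greatest_common_divisor(1, 2 % 1) = greatest_common_divisor(1, 0)
b == 0, return a = 1


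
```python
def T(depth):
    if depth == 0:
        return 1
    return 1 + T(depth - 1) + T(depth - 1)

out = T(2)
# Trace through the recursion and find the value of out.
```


T(2)
= 1 + T(1) + T(1)
= 1 + 2 * T(1)
T(k) = 2^(k+1) - 1
T(0) = 1
T(1) = 3
T(2) = 7
T(2) = 2^3 - 1 = 7


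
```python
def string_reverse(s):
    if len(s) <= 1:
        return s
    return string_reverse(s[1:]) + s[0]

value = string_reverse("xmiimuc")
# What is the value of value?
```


string_reverse("xmiimuc")
= string_reverse("miimuc") + "x"
= string_reverse("iimuc") + "m" + "x"
= string_reverse("imuc") + "i" + "m" + "x"
= string_reverse("muc") + "i" + "i" + "m" + "x"
= string_reverse("uc") + "m" + "i" + "i" + "m" + "x"
= string_reverse("c") + "u" + "m" + "i" + "i" + "m" + "x"
= "c" + "u" + "m" + "i" + "i" + "m" + "x"
= "cumiimx"


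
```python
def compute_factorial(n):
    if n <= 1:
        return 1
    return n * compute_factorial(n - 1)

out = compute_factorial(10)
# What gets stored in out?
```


compute_factorial(10)
= 10 * compute_factorial(9)
= 10 * 9 * compute_factorial(8)
= 10 * 9 * 8 * compute_factorial(7)
= 10 * 9 * 8 * 7 * compute_factorial(6)
= 10 * 9 * 8 * 7 * 6 * compute_factorial(5)
= 10 * 9 * 8 * 7 * 6 * 5 * compute_factorial(4)
= 10 * 9 * 8 * 7 * 6 * 5 * 4 * compute_factorial(3)
= 10 * 9 * 8 * 7 * 6 * 5 * 4 * 3 * compute_factorial(2)
= 10 * 9 * 8 * 7 * 6 * 5 * 4 * 3 * 2 * compute_factorial(1)
= 10 * 9 * 8 * 7 * 6 * 5 * 4 * 3 * 2 * 1
= 3628800


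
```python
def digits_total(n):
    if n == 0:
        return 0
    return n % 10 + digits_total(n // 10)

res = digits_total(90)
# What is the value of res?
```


digits_total(90)
= 0 + digits_total(9)
= 0 + 9 + digits_total(0)
= 0 + 9 + 0
= 9


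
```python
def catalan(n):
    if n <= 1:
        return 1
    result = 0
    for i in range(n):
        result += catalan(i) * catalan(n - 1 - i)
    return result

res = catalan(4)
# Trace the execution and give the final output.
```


catalan(4)
= sum of catalan(i) * catalan(4-1-i) for i in 0..3
First compute sub-values bottom-up:
  catalan(0) = 1, catalan(1) = 1
  catalan(2) = 1*1 + 1*1 = 2
  catalan(3) = 1*2 + 1*1 + 2*1 = 5
Now catalan(4):
  catalan(0)*catalan(3) = 1*5 = 5
  catalan(1)*catalan(2) = 1*2 = 2
  catalan(2)*catalan(1) = 2*1 = 2
  catalan(3)*catalan(0) = 5*1 = 5
= 5 + 2 + 2 + 5
= 14


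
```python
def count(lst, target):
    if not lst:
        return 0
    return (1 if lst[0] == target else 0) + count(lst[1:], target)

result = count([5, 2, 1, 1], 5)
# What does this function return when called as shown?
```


count([5, 2, 1, 1], 5)
lst[0]=5 == 5: 1 + count([2, 1, 1], 5)
lst[0]=2 != 5: 0 + count([1, 1], 5)
lst[0]=1 != 5: 0 + count([1], 5)
lst[0]=1 != 5: 0 + count([], 5)
= 1


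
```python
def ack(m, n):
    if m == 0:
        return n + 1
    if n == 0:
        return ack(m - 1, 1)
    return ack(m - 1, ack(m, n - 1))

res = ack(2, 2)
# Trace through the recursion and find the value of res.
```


ack(2, 2)
= ack(1, ack(2, 1))
First compute ack(2, 1) = 5
= ack(1, 5)
= 7


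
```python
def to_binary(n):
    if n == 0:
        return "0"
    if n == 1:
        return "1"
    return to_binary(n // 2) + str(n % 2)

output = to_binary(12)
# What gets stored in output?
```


to_binary(12)
= to_binary(6) + "0"
= to_binary(3) + "0" + "0"
= to_binary(1) + "1" + "0" + "0"
= "1" + "1" + "0" + "0"
= "1100"


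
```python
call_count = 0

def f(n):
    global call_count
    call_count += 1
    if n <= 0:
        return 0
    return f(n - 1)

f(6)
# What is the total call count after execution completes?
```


f(6) calls f(5) calls ... calls f(0)
Total calls: 6 + 1 (for base case) = 7


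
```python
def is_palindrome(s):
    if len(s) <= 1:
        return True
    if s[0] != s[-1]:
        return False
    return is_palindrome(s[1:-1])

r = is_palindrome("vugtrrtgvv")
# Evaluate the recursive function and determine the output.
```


is_palindrome("vugtrrtgvv")
"vugtrrtgvv": s[0]='v' == s[-1]='v' -> is_palindrome("ugtrrtgv")
"ugtrrtgv": s[0]='u' != s[-1]='v' -> False
= False


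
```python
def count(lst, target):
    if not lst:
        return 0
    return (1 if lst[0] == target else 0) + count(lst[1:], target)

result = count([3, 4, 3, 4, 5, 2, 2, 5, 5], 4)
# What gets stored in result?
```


count([3, 4, 3, 4, 5, 2, 2, 5, 5], 4)
lst[0]=3 != 4: 0 + count([4, 3, 4, 5, 2, 2, 5, 5], 4)
lst[0]=4 == 4: 1 + count([3, 4, 5, 2, 2, 5, 5], 4)
lst[0]=3 != 4: 0 + count([4, 5, 2, 2, 5, 5], 4)
lst[0]=4 == 4: 1 + count([5, 2, 2, 5, 5], 4)
lst[0]=5 != 4: 0 + count([2, 2, 5, 5], 4)
lst[0]=2 != 4: 0 + count([2, 5, 5], 4)
lst[0]=2 != 4: 0 + count([5, 5], 4)
lst[0]=5 != 4: 0 + count([5], 4)
lst[0]=5 != 4: 0 + count([], 4)
= 2


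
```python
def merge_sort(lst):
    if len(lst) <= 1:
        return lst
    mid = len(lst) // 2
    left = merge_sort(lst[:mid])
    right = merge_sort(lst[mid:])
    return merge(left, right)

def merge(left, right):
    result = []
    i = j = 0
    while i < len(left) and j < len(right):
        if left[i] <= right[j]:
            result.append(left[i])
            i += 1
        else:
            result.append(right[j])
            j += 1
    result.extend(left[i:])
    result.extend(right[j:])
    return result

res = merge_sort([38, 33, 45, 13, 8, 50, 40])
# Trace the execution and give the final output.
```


merge_sort([38, 33, 45, 13, 8, 50, 40])
Split into [38, 33, 45] and [13, 8, 50, 40]
Left sorted: [33, 38, 45]
Right sorted: [8, 13, 40, 50]
Merge [33, 38, 45] and [8, 13, 40, 50]
= [8, 13, 33, 38, 40, 45, 50]


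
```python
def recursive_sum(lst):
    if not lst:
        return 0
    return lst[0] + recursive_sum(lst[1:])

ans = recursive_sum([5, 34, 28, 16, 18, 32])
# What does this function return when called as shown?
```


recursive_sum([5, 34, 28, 16, 18, 32])
= 5 + recursive_sum([34, 28, 16, 18, 32])
= 5 + 34 + recursive_sum([28, 16, 18, 32])
= 5 + 34 + 28 + recursive_sum([16, 18, 32])
= 5 + 34 + 28 + 16 + recursive_sum([18, 32])
= 5 + 34 + 28 + 16 + 18 + recursive_sum([32])
= 5 + 34 + 28 + 16 + 18 + 32 + recursive_sum([])
= 5 + 34 + 28 + 16 + 18 + 32 + 0
= 133


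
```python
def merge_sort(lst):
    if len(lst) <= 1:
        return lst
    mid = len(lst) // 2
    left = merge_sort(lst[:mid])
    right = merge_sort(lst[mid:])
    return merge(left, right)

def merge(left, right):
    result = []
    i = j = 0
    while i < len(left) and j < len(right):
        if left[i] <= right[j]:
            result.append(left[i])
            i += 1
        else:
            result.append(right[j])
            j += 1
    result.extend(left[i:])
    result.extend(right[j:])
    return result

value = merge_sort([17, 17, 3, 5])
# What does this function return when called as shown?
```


merge_sort([17, 17, 3, 5])
Split into [17, 17] and [3, 5]
Left sorted: [17, 17]
Right sorted: [3, 5]
Merge [17, 17] and [3, 5]
= [3, 5, 17, 17]


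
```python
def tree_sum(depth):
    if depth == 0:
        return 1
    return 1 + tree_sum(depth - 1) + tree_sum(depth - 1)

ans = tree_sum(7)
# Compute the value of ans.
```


tree_sum(7)
= 1 + tree_sum(6) + tree_sum(6)
= 1 + 2 * tree_sum(6)
tree_sum(k) = 2^(k+1) - 1
tree_sum(0) = 1
tree_sum(1) = 3
tree_sum(2) = 7
tree_sum(3) = 15
tree_sum(4) = 31
tree_sum(7) = 2^8 - 1 = 255


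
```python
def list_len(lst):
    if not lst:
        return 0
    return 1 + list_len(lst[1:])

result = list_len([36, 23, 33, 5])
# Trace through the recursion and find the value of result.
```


list_len([36, 23, 33, 5])
= 1 + list_len([23, 33, 5])
= 1 + 1 + list_len([33, 5])
= 1 + 1 + 1 + list_len([5])
= 1 + 1 + 1 + 1 + list_len([])
= 1 + 1 + 1 + 1 + 0
= 4


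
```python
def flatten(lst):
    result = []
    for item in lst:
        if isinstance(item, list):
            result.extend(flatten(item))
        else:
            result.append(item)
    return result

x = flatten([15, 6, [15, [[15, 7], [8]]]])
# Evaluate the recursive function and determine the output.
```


flatten([15, 6, [15, [[15, 7], [8]]]])
Processing each element:
  15 is not a list -> append 15
  6 is not a list -> append 6
  [15, [[15, 7], [8]]] is a list -> flatten recursively -> [15, 15, 7, 8]
= [15, 6, 15, 15, 7, 8]


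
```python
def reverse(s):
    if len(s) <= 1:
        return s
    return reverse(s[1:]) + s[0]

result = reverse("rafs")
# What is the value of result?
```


reverse("rafs")
= reverse("afs") + "r"
= reverse("fs") + "a" + "r"
= reverse("s") + "f" + "a" + "r"
= "s" + "f" + "a" + "r"
= "sfar"


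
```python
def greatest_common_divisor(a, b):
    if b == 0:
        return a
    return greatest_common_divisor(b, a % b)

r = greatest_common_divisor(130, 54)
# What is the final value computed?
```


greatest_common_divisor(130, 54)
= greatest_common_divisor(54, 130 % 54) = greatest_common_divisor(54, 22)
= greatest_common_divisor(22, 54 % 22) = greatest_common_divisor(22, 10)
= greatest_common_divisor(10, 22 % 10) = greatest_common_divisor(10, 2)
= greatest_common_divisor(2, 10 % 2) = greatest_common_divisor(2, 0)
b == 0, return a = 2


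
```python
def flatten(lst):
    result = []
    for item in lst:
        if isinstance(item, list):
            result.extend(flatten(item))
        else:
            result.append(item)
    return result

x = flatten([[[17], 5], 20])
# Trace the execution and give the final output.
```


flatten([[[17], 5], 20])
Processing each element:
  [[17], 5] is a list -> flatten recursively -> [17, 5]
  20 is not a list -> append 20
= [17, 5, 20]


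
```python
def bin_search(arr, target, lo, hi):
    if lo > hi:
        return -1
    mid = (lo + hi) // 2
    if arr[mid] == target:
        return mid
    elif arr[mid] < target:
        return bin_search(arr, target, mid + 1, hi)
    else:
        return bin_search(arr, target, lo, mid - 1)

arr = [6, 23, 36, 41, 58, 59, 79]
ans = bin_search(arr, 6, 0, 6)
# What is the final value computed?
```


bin_search(arr, 6, 0, 6)
lo=0, hi=6, mid=3, arr[mid]=41
41 > 6, search left half
lo=0, hi=2, mid=1, arr[mid]=23
23 > 6, search left half
lo=0, hi=0, mid=0, arr[mid]=6
arr[0] == 6, found at index 0
= 0


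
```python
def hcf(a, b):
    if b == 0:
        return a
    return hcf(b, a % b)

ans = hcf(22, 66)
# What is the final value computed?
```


hcf(22, 66)
= hcf(66, 22 % 66) = hcf(66, 22)
= hcf(22, 66 % 22) = hcf(22, 0)
b == 0, return a = 22


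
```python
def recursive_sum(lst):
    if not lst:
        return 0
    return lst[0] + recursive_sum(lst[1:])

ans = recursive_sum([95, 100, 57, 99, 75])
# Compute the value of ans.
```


recursive_sum([95, 100, 57, 99, 75])
= 95 + recursive_sum([100, 57, 99, 75])
= 95 + 100 + recursive_sum([57, 99, 75])
= 95 + 100 + 57 + recursive_sum([99, 75])
= 95 + 100 + 57 + 99 + recursive_sum([75])
= 95 + 100 + 57 + 99 + 75 + recursive_sum([])
= 95 + 100 + 57 + 99 + 75 + 0
= 426


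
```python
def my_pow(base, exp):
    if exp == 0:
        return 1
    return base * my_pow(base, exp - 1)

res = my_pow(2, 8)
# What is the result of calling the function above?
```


my_pow(2, 8)
= 2 * my_pow(2, 7)
= 2 * 2 * my_pow(2, 6)
= 2 * 2 * 2 * my_pow(2, 5)
= 2 * 2 * 2 * 2 * my_pow(2, 4)
= 2 * 2 * 2 * 2 * 2 * my_pow(2, 3)
= 2 * 2 * 2 * 2 * 2 * 2 * my_pow(2, 2)
= 2 * 2 * 2 * 2 * 2 * 2 * 2 * my_pow(2, 1)
= 2 * 2 * 2 * 2 * 2 * 2 * 2 * 2 * my_pow(2, 0)
= 2 * 2 * 2 * 2 * 2 * 2 * 2 * 2 * 1
= 256


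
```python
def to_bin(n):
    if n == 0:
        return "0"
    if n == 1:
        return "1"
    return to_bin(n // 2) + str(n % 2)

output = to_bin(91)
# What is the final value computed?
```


to_bin(91)
= to_bin(45) + "1"
= to_bin(22) + "1" + "1"
= to_bin(11) + "0" + "1" + "1"
= to_bin(5) + "1" + "0" + "1" + "1"
= to_bin(2) + "1" + "1" + "0" + "1" + "1"
= to_bin(1) + "0" + "1" + "1" + "0" + "1" + "1"
= "1" + "0" + "1" + "1" + "0" + "1" + "1"
= "1011011"


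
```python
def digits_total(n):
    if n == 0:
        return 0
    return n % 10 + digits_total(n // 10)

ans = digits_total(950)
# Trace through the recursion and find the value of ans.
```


digits_total(950)
= 0 + digits_total(95)
= 0 + 5 + digits_total(9)
= 0 + 5 + 9 + digits_total(0)
= 0 + 5 + 9 + 0
= 14


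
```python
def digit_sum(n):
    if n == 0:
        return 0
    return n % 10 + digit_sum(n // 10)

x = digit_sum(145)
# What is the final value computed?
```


digit_sum(145)
= 5 + digit_sum(14)
= 5 + 4 + digit_sum(1)
= 5 + 4 + 1 + digit_sum(0)
= 5 + 4 + 1 + 0
= 10


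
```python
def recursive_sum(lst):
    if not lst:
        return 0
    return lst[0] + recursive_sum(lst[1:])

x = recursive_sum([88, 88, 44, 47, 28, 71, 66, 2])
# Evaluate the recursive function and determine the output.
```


recursive_sum([88, 88, 44, 47, 28, 71, 66, 2])
= 88 + recursive_sum([88, 44, 47, 28, 71, 66, 2])
= 88 + 88 + recursive_sum([44, 47, 28, 71, 66, 2])
= 88 + 88 + 44 + recursive_sum([47, 28, 71, 66, 2])
= 88 + 88 + 44 + 47 + recursive_sum([28, 71, 66, 2])
= 88 + 88 + 44 + 47 + 28 + recursive_sum([71, 66, 2])
= 88 + 88 + 44 + 47 + 28 + 71 + recursive_sum([66, 2])
= 88 + 88 + 44 + 47 + 28 + 71 + 66 + recursive_sum([2])
= 88 + 88 + 44 + 47 + 28 + 71 + 66 + 2 + recursive_sum([])
= 88 + 88 + 44 + 47 + 28 + 71 + 66 + 2 + 0
= 434


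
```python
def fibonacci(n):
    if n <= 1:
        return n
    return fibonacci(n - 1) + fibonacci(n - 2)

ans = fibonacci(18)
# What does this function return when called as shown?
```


fibonacci(18)
= fibonacci(17) + fibonacci(16)
= (fibonacci(16) + fibonacci(15)) + fibonacci(16)
Computing bottom-up: fibonacci(0)=0, fibonacci(1)=1, fibonacci(2)=1, fibonacci(3)=2, fibonacci(4)=3, fibonacci(5)=5, fibonacci(6)=8, fibonacci(7)=13, fibonacci(8)=21, fibonacci(9)=34, fibonacci(10)=55, fibonacci(11)=89, fibonacci(12)=144, fibonacci(13)=233, fibonacci(14)=377, fibonacci(15)=610, fibonacci(16)=987, fibonacci(17)=1597, fibonacci(18)=2584
= 2584


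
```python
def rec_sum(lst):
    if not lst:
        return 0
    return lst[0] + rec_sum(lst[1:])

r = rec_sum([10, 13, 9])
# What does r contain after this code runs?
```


rec_sum([10, 13, 9])
= 10 + rec_sum([13, 9])
= 10 + 13 + rec_sum([9])
= 10 + 13 + 9 + rec_sum([])
= 10 + 13 + 9 + 0
= 32


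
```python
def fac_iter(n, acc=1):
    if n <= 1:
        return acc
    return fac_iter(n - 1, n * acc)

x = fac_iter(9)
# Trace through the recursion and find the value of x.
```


fac_iter(9, 1)
= fac_iter(8, 9 * 1) = fac_iter(8, 9)
= fac_iter(7, 8 * 9) = fac_iter(7, 72)
= fac_iter(6, 7 * 72) = fac_iter(6, 504)
= fac_iter(5, 6 * 504) = fac_iter(5, 3024)
= fac_iter(4, 5 * 3024) = fac_iter(4, 15120)
= fac_iter(3, 4 * 15120) = fac_iter(3, 60480)
= fac_iter(2, 3 * 60480) = fac_iter(2, 181440)
= fac_iter(1, 2 * 181440) = fac_iter(1, 362880)
n <= 1, return acc = 362880


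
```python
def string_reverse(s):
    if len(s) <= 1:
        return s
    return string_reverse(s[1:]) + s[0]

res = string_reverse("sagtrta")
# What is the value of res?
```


string_reverse("sagtrta")
= string_reverse("agtrta") + "s"
= string_reverse("gtrta") + "a" + "s"
= string_reverse("trta") + "g" + "a" + "s"
= string_reverse("rta") + "t" + "g" + "a" + "s"
= string_reverse("ta") + "r" + "t" + "g" + "a" + "s"
= string_reverse("a") + "t" + "r" + "t" + "g" + "a" + "s"
= "a" + "t" + "r" + "t" + "g" + "a" + "s"
= "atrtgas"


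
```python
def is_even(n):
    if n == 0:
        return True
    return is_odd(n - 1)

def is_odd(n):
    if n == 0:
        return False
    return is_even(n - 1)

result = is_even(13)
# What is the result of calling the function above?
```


is_even(13)
= is_odd(12)
= is_even(11)
= is_odd(10)
= is_even(9)
= is_odd(8)
= is_even(7)
= is_odd(6)
= is_even(5)
= is_odd(4)
= is_even(3)
= is_odd(2)
= is_even(1)
= is_odd(0)
n == 0: return False
= False


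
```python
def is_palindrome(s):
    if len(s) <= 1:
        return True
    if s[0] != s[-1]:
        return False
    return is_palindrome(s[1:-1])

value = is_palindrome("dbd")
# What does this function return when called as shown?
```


is_palindrome("dbd")
"dbd": s[0]='d' == s[-1]='d' -> is_palindrome("b")
"b": len <= 1 -> True
= True


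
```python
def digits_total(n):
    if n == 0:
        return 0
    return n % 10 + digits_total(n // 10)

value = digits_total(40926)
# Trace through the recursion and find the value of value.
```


digits_total(40926)
= 6 + digits_total(4092)
= 6 + 2 + digits_total(409)
= 6 + 2 + 9 + digits_total(40)
= 6 + 2 + 9 + 0 + digits_total(4)
= 6 + 2 + 9 + 0 + 4 + digits_total(0)
= 6 + 2 + 9 + 0 + 4 + 0
= 21


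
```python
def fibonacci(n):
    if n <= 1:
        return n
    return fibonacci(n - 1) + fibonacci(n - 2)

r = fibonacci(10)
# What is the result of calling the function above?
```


fibonacci(10)
= fibonacci(9) + fibonacci(8)
= (fibonacci(8) + fibonacci(7)) + fibonacci(8)
Computing bottom-up: fibonacci(0)=0, fibonacci(1)=1, fibonacci(2)=1, fibonacci(3)=2, fibonacci(4)=3, fibonacci(5)=5, fibonacci(6)=8, fibonacci(7)=13, fibonacci(8)=21, fibonacci(9)=34, fibonacci(10)=55
= 55


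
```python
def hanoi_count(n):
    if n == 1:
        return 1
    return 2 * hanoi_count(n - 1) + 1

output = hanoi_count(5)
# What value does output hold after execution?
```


hanoi_count(5)
= 2 * hanoi_count(4) + 1
= 2 * (2 * hanoi_count(3) + 1) + 1
= 2 * (2 * (2 * hanoi_count(2) + 1) + 1) + 1
= 2 * (2 * (2 * (2 * hanoi_count(1) + 1) + 1) + 1) + 1
Now compute bottom-up:
hanoi_count(1) = 1
hanoi_count(2) = 2 * 1 + 1 = 3
hanoi_count(3) = 2 * 3 + 1 = 7
hanoi_count(4) = 2 * 7 + 1 = 15
hanoi_count(5) = 2 * 15 + 1 = 31
= 31


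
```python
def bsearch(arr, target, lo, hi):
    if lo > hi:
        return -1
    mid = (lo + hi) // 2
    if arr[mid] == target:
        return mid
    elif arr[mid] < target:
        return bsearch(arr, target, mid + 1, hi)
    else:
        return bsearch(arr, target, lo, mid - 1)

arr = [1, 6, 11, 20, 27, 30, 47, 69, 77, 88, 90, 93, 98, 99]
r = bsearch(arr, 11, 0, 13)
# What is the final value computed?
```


bsearch(arr, 11, 0, 13)
lo=0, hi=13, mid=6, arr[mid]=47
47 > 11, search left half
lo=0, hi=5, mid=2, arr[mid]=11
arr[2] == 11, found at index 2
= 2


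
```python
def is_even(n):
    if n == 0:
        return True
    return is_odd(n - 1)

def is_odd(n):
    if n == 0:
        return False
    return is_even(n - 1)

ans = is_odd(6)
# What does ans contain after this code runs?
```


is_odd(6)
= is_even(5)
= is_odd(4)
= is_even(3)
= is_odd(2)
= is_even(1)
= is_odd(0)
n == 0: return False
= False


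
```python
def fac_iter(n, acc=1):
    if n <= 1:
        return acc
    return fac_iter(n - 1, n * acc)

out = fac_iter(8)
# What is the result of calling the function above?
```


fac_iter(8, 1)
= fac_iter(7, 8 * 1) = fac_iter(7, 8)
= fac_iter(6, 7 * 8) = fac_iter(6, 56)
= fac_iter(5, 6 * 56) = fac_iter(5, 336)
= fac_iter(4, 5 * 336) = fac_iter(4, 1680)
= fac_iter(3, 4 * 1680) = fac_iter(3, 6720)
= fac_iter(2, 3 * 6720) = fac_iter(2, 20160)
= fac_iter(1, 2 * 20160) = fac_iter(1, 40320)
n <= 1, return acc = 40320


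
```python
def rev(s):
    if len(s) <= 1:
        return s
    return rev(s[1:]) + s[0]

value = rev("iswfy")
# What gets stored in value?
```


rev("iswfy")
= rev("swfy") + "i"
= rev("wfy") + "s" + "i"
= rev("fy") + "w" + "s" + "i"
= rev("y") + "f" + "w" + "s" + "i"
= "y" + "f" + "w" + "s" + "i"
= "yfwsi"


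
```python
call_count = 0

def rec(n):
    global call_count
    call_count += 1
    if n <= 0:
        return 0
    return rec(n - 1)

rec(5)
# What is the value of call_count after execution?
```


rec(5) calls rec(4) calls ... calls rec(0)
Total calls: 5 + 1 (for base case) = 6


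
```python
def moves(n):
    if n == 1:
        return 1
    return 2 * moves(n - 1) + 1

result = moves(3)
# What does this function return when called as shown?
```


moves(3)
= 2 * moves(2) + 1
= 2 * (2 * moves(1) + 1) + 1
Now compute bottom-up:
moves(1) = 1
moves(2) = 2 * 1 + 1 = 3
moves(3) = 2 * 3 + 1 = 7
= 7


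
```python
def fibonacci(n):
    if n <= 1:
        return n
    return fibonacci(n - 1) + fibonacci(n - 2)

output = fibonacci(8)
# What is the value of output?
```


fibonacci(8)
= fibonacci(7) + fibonacci(6)
= (fibonacci(6) + fibonacci(5)) + fibonacci(6)
Computing bottom-up: fibonacci(0)=0, fibonacci(1)=1, fibonacci(2)=1, fibonacci(3)=2, fibonacci(4)=3, fibonacci(5)=5, fibonacci(6)=8, fibonacci(7)=13, fibonacci(8)=21
= 21


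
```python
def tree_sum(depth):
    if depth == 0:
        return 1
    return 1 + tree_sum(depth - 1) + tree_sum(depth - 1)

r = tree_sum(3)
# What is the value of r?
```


tree_sum(3)
= 1 + tree_sum(2) + tree_sum(2)
= 1 + 2 * tree_sum(2)
tree_sum(k) = 2^(k+1) - 1
tree_sum(0) = 1
tree_sum(1) = 3
tree_sum(2) = 7
tree_sum(3) = 15
tree_sum(3) = 2^4 - 1 = 15


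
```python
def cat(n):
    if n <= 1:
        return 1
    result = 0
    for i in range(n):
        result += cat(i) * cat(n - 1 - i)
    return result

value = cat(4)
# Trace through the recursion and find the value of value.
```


cat(4)
= sum of cat(i) * cat(4-1-i) for i in 0..3
First compute sub-values bottom-up:
  cat(0) = 1, cat(1) = 1
  cat(2) = 1*1 + 1*1 = 2
  cat(3) = 1*2 + 1*1 + 2*1 = 5
Now cat(4):
  cat(0)*cat(3) = 1*5 = 5
  cat(1)*cat(2) = 1*2 = 2
  cat(2)*cat(1) = 2*1 = 2
  cat(3)*cat(0) = 5*1 = 5
= 5 + 2 + 2 + 5
= 14


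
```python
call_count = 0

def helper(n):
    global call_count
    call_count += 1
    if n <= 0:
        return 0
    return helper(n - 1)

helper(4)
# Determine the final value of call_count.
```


helper(4) calls helper(3) calls ... calls helper(0)
Total calls: 4 + 1 (for base case) = 5


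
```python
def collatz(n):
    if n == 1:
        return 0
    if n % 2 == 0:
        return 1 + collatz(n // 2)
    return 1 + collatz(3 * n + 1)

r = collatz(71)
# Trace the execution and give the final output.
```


collatz(71)
71 is odd -> 3*71+1 = 214 -> collatz(214)
214 is even -> collatz(107)
107 is odd -> 3*107+1 = 322 -> collatz(322)
322 is even -> collatz(161)
161 is odd -> 3*161+1 = 484 -> collatz(484)
484 is even -> collatz(242)
242 is even -> collatz(121)
121 is odd -> 3*121+1 = 364 -> collatz(364)
364 is even -> collatz(182)
182 is even -> collatz(91)
91 is odd -> 3*91+1 = 274 -> collatz(274)
274 is even -> collatz(137)
137 is odd -> 3*137+1 = 412 -> collatz(412)
412 is even -> collatz(206)
206 is even -> collatz(103)
103 is odd -> 3*103+1 = 310 -> collatz(310)
310 is even -> collatz(155)
155 is odd -> 3*155+1 = 466 -> collatz(466)
466 is even -> collatz(233)
233 is odd -> 3*233+1 = 700 -> collatz(700)
700 is even -> collatz(350)
350 is even -> collatz(175)
175 is odd -> 3*175+1 = 526 -> collatz(526)
526 is even -> collatz(263)
263 is odd -> 3*263+1 = 790 -> collatz(790)
790 is even -> collatz(395)
395 is odd -> 3*395+1 = 1186 -> collatz(1186)
1186 is even -> collatz(593)
593 is odd -> 3*593+1 = 1780 -> collatz(1780)
1780 is even -> collatz(890)
890 is even -> collatz(445)
445 is odd -> 3*445+1 = 1336 -> collatz(1336)
1336 is even -> collatz(668)
668 is even -> collatz(334)
334 is even -> collatz(167)
167 is odd -> 3*167+1 = 502 -> collatz(502)
502 is even -> collatz(251)
251 is odd -> 3*251+1 = 754 -> collatz(754)
754 is even -> collatz(377)
377 is odd -> 3*377+1 = 1132 -> collatz(1132)
1132 is even -> collatz(566)
566 is even -> collatz(283)
283 is odd -> 3*283+1 = 850 -> collatz(850)
850 is even -> collatz(425)
425 is odd -> 3*425+1 = 1276 -> collatz(1276)
1276 is even -> collatz(638)
638 is even -> collatz(319)
319 is odd -> 3*319+1 = 958 -> collatz(958)
958 is even -> collatz(479)
479 is odd -> 3*479+1 = 1438 -> collatz(1438)
1438 is even -> collatz(719)
719 is odd -> 3*719+1 = 2158 -> collatz(2158)
2158 is even -> collatz(1079)
1079 is odd -> 3*1079+1 = 3238 -> collatz(3238)
3238 is even -> collatz(1619)
1619 is odd -> 3*1619+1 = 4858 -> collatz(4858)
4858 is even -> collatz(2429)
2429 is odd -> 3*2429+1 = 7288 -> collatz(7288)
7288 is even -> collatz(3644)
3644 is even -> collatz(1822)
1822 is even -> collatz(911)
911 is odd -> 3*911+1 = 2734 -> collatz(2734)
2734 is even -> collatz(1367)
1367 is odd -> 3*1367+1 = 4102 -> collatz(4102)
4102 is even -> collatz(2051)
2051 is odd -> 3*2051+1 = 6154 -> collatz(6154)
6154 is even -> collatz(3077)
3077 is odd -> 3*3077+1 = 9232 -> collatz(9232)
9232 is even -> collatz(4616)
4616 is even -> collatz(2308)
2308 is even -> collatz(1154)
1154 is even -> collatz(577)
577 is odd -> 3*577+1 = 1732 -> collatz(1732)
1732 is even -> collatz(866)
866 is even -> collatz(433)
433 is odd -> 3*433+1 = 1300 -> collatz(1300)
1300 is even -> collatz(650)
650 is even -> collatz(325)
325 is odd -> 3*325+1 = 976 -> collatz(976)
976 is even -> collatz(488)
488 is even -> collatz(244)
244 is even -> collatz(122)
122 is even -> collatz(61)
61 is odd -> 3*61+1 = 184 -> collatz(184)
184 is even -> collatz(92)
92 is even -> collatz(46)
46 is even -> collatz(23)
23 is odd -> 3*23+1 = 70 -> collatz(70)
70 is even -> collatz(35)
35 is odd -> 3*35+1 = 106 -> collatz(106)
106 is even -> collatz(53)
53 is odd -> 3*53+1 = 160 -> collatz(160)
160 is even -> collatz(80)
80 is even -> collatz(40)
40 is even -> collatz(20)
20 is even -> collatz(10)
10 is even -> collatz(5)
5 is odd -> 3*5+1 = 16 -> collatz(16)
16 is even -> collatz(8)
8 is even -> collatz(4)
4 is even -> collatz(2)
2 is even -> collatz(1)
Reached 1 after 102 steps
= 102


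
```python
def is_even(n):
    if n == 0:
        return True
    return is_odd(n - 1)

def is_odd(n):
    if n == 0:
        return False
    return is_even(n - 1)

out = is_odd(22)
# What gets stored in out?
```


is_odd(22)
= is_even(21)
= is_odd(20)
= is_even(19)
= is_odd(18)
= is_even(17)
= is_odd(16)
= is_even(15)
= is_odd(14)
= is_even(13)
= is_odd(12)
= is_even(11)
= is_odd(10)
= is_even(9)
= is_odd(8)
= is_even(7)
= is_odd(6)
= is_even(5)
= is_odd(4)
= is_even(3)
= is_odd(2)
= is_even(1)
= is_odd(0)
n == 0: return False
= False


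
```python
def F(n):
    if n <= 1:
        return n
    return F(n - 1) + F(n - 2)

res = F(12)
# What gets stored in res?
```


F(12)
= F(11) + F(10)
= (F(10) + F(9)) + F(10)
Computing bottom-up: F(0)=0, F(1)=1, F(2)=1, F(3)=2, F(4)=3, F(5)=5, F(6)=8, F(7)=13, F(8)=21, F(9)=34, F(10)=55, F(11)=89, F(12)=144
= 144


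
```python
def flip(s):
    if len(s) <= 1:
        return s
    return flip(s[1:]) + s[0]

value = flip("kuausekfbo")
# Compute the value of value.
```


flip("kuausekfbo")
= flip("uausekfbo") + "k"
= flip("ausekfbo") + "u" + "k"
= flip("usekfbo") + "a" + "u" + "k"
= flip("sekfbo") + "u" + "a" + "u" + "k"
= flip("ekfbo") + "s" + "u" + "a" + "u" + "k"
= flip("kfbo") + "e" + "s" + "u" + "a" + "u" + "k"
= flip("fbo") + "k" + "e" + "s" + "u" + "a" + "u" + "k"
= flip("bo") + "f" + "k" + "e" + "s" + "u" + "a" + "u" + "k"
= flip("o") + "b" + "f" + "k" + "e" + "s" + "u" + "a" + "u" + "k"
= "o" + "b" + "f" + "k" + "e" + "s" + "u" + "a" + "u" + "k"
= "obfkesuauk"


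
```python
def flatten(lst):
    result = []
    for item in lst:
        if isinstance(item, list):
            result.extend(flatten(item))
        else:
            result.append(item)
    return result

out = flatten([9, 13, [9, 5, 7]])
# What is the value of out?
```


flatten([9, 13, [9, 5, 7]])
Processing each element:
  9 is not a list -> append 9
  13 is not a list -> append 13
  [9, 5, 7] is a list -> flatten recursively -> [9, 5, 7]
= [9, 13, 9, 5, 7]


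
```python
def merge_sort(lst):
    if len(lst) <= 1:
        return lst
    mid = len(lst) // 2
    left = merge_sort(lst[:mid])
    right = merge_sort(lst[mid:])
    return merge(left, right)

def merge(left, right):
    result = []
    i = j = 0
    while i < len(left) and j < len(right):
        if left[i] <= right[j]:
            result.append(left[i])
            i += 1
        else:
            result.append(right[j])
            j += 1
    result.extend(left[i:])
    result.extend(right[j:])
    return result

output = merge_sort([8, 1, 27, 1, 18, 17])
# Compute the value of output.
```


merge_sort([8, 1, 27, 1, 18, 17])
Split into [8, 1, 27] and [1, 18, 17]
Left sorted: [1, 8, 27]
Right sorted: [1, 17, 18]
Merge [1, 8, 27] and [1, 17, 18]
= [1, 1, 8, 17, 18, 27]


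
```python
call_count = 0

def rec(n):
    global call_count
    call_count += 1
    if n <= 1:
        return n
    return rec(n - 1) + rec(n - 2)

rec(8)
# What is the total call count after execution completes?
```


rec(8) calls rec(7) and rec(6); each non-base call branches into two more.
Let C(k) = total number of calls made by rec(k), including the call to rec(k) itself.
Base cases: C(0) = 1, C(1) = 1
Recurrence: C(k) = 1 + C(k-1) + C(k-2)
  C(2) = 1 + C(1) + C(0) = 1 + 1 + 1 = 3
  C(3) = 1 + C(2) + C(1) = 1 + 3 + 1 = 5
  C(4) = 1 + C(3) + C(2) = 1 + 5 + 3 = 9
  C(5) = 1 + C(4) + C(3) = 1 + 9 + 5 = 15
  C(6) = 1 + C(5) + C(4) = 1 + 15 + 9 = 25
  C(7) = 1 + C(6) + C(5) = 1 + 25 + 15 = 41
  C(8) = 1 + C(7) + C(6) = 1 + 41 + 25 = 67
Total calls = C(8) = 67


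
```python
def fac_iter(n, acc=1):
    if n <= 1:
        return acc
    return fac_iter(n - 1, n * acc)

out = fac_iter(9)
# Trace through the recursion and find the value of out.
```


fac_iter(9, 1)
= fac_iter(8, 9 * 1) = fac_iter(8, 9)
= fac_iter(7, 8 * 9) = fac_iter(7, 72)
= fac_iter(6, 7 * 72) = fac_iter(6, 504)
= fac_iter(5, 6 * 504) = fac_iter(5, 3024)
= fac_iter(4, 5 * 3024) = fac_iter(4, 15120)
= fac_iter(3, 4 * 15120) = fac_iter(3, 60480)
= fac_iter(2, 3 * 60480) = fac_iter(2, 181440)
= fac_iter(1, 2 * 181440) = fac_iter(1, 362880)
n <= 1, return acc = 362880
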